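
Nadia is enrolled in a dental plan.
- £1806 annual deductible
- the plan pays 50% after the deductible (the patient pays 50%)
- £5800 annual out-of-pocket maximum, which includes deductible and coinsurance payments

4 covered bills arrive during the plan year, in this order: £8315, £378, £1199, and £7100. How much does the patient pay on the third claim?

£550.50

Claim 1 — £8315: £1806 finishes the deductible; £6509 goes to coinsurance; 50% of £6509 = £3254.50. Cost to patient: £5060.50. OOP to date £5060.50.
Claim 2 — £378: deductible met; 50% of £378 = £189. Cost to patient: £189. OOP to date £5249.50.
Claim 3 — £1199: 50% coinsurance on £1199 = £599.50. Adding that to £5249.50 gives £5849, past the £5800 cap; patient pays only £5800 − £5249.50 = £550.50.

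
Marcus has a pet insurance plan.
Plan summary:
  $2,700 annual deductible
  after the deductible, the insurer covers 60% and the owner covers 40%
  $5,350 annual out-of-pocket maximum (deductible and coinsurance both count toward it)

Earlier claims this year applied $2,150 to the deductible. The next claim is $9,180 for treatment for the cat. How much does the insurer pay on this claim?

$5,980

Remaining deductible: $2,700 − $2,150 = $550.
That leaves $9,180 − $550 = $8,630 for coinsurance.
40% of $8,630 = $3,452 falls to the owner.
So the owner owes $550 + $3,452 = $4,002 before any cap.
That would bring total out-of-pocket to $6,152, past the $5,350 cap. The owner is capped at $5,350 − $2,150 = $3,200 on this claim.
The plan picks up $9,180 − $3,200 = $5,980.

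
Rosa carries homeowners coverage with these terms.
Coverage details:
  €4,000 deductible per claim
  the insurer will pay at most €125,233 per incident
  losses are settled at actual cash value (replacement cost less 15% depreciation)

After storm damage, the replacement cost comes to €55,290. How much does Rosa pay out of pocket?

At 15% depreciation, ACV = €55,290 − €8,293.50 = €46,996.50.
Subtract the deductible: €46,996.50 − €4,000 = €42,996.50.
€42,996.50 is within the €125,233 limit, so the insurer pays €42,996.50.
The homeowner bears the rest of the original loss: €55,290 − €42,996.50 = €12,293.50.

€12,293.50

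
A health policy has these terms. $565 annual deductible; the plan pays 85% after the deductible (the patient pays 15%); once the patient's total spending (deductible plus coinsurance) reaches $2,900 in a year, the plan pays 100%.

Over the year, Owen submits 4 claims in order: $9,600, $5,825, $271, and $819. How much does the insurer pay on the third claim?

#1 ($9,600): $565 finishes the deductible; $9,035 goes to coinsurance; patient's 15% is $1,355.25. Cost to patient: $1,920.25. OOP to date $1,920.25. Plan pays $9,600 − $1,920.25 = $7,679.75.
#2 ($5,825): 15% coinsurance on $5,825 = $873.75. Cost to patient: $873.75. OOP to date $2,794. Insurer: $5,825 − $873.75 = $4,951.25.
#3 ($271): deductible met; 15% of $271 = $40.65. Patient owes $40.65 (running OOP $2,834.65). Insurer: $271 − $40.65 = $230.35.

$230.35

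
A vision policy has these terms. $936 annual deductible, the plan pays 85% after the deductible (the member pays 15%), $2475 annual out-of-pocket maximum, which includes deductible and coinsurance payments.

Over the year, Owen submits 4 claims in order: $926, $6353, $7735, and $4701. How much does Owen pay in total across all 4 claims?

$2475

Claim 1 — $926: fully absorbed by the deductible. Member owes $926 (running OOP $926).
Claim 2 — $6353: deductible takes $10, $6343 remains; 15% of $6343 = $951.45. Cost to member: $961.45. OOP to date $1887.45.
Claim 3 — $7735: deductible met; 15% of $7735 = $1160.25. That would push OOP to $3047.70, over the $2475 cap, so member pays $2475 − $1887.45 = $587.55.
Claim 4 — $4701: deductible met; 15% of $4701 = $705.15. That would push OOP to $3180.15, over the $2475 cap, so member pays $2475 − $2475 = $0.
Total paid by the member: $926 + $961.45 + $587.55 + $0 = $2475.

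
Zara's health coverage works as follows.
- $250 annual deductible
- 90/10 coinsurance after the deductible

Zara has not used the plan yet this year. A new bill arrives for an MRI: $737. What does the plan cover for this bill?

$438.30

The full $250 deductible is still open; $250 of this bill applies to it.
After the $250 deductible portion, $737 − $250 = $487 is subject to coinsurance.
Coinsurance: $487 × 10% = $48.70.
So the patient owes $250 + $48.70 = $298.70.
The plan picks up $737 − $298.70 = $438.30.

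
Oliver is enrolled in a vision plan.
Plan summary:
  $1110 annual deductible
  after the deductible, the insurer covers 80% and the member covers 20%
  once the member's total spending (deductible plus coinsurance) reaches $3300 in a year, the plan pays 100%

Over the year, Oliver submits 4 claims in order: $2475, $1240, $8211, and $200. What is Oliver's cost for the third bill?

Bill 1, $2475: $1110 to deductible, leaving $1365; 20% of $1365 = $273. Member owes $1383 (running OOP $1383).
Bill 2, $1240: deductible met; 20% of $1240 = $248. Member pays $248; OOP now $1631.
Bill 3, $8211: deductible met; 20% of $8211 = $1642.20. Member owes $1642.20 (running OOP $3273.20).

$1642.20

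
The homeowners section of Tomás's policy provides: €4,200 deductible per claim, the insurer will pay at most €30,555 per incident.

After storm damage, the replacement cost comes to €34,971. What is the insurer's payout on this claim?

€30,555

After the deductible, €34,971 − €4,200 = €30,771 remains.
€30,771 exceeds the €30,555 limit, so the insurer pays the limit: €30,555.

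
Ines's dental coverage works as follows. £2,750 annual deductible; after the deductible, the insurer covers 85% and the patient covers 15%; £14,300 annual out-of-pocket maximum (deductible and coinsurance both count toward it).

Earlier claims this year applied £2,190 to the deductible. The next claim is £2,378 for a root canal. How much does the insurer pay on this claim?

Deductible still to meet: £2,750 − £2,190 = £560.
After the £560 deductible portion, £2,378 − £560 = £1,818 is subject to coinsurance.
Patient's 15% share of £1,818 is £272.70.
That puts the patient's cost at £560 + £272.70 = £832.70 before any cap.
Cumulative spending £2,190 + £832.70 = £3,022.70 stays under the £14,300 maximum.
The plan picks up £2,378 − £832.70 = £1,545.30.

£1,545.30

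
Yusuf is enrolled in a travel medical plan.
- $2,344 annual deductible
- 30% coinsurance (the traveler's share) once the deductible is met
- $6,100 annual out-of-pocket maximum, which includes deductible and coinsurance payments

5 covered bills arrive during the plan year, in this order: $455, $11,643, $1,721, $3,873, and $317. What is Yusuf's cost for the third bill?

$516.30

Claim 1 — $455: entire amount goes to the deductible. Traveler owes $455 (running OOP $455).
Claim 2 — $11,643: deductible takes $1,889, $9,754 remains; traveler's 30% is $2,926.20. Traveler pays $4,815.20; OOP now $5,270.20.
Claim 3 — $1,721: deductible met; 30% of $1,721 = $516.30. Traveler pays $516.30; OOP now $5,786.50.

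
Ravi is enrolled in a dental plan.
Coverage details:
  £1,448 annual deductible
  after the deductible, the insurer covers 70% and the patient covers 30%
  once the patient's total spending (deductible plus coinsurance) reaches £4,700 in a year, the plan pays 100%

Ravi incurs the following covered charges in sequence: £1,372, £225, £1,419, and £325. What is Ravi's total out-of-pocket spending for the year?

#1 (£1,372): entire amount goes to the deductible. Patient owes £1,372 (running OOP £1,372).
#2 (£225): deductible takes £76, £149 remains; coinsurance £149 × 30% = £44.70. Cost to patient: £120.70. OOP to date £1,492.70.
#3 (£1,419): deductible already satisfied, so patient's share is 30% × £1,419 = £425.70. Patient owes £425.70 (running OOP £1,918.40).
#4 (£325): 30% coinsurance on £325 = £97.50. Patient owes £97.50 (running OOP £2,015.90).
Summing the patient's payments: £1,372 + £120.70 + £425.70 + £97.50 = £2,015.90.

£2,015.90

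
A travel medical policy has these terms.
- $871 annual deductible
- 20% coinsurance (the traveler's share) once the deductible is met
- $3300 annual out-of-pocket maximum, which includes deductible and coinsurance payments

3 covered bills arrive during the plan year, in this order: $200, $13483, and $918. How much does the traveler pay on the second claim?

$3100

Bill 1, $200: entire amount goes to the deductible. Traveler owes $200 (running OOP $200).
Bill 2, $13483: deductible takes $671, $12812 remains; traveler's 20% is $2562.40. Together that's $671 + $2562.40 = $3233.40. OOP would hit $3433.40 > $3300, so the cap limits the traveler to $3300 − $200 = $3100.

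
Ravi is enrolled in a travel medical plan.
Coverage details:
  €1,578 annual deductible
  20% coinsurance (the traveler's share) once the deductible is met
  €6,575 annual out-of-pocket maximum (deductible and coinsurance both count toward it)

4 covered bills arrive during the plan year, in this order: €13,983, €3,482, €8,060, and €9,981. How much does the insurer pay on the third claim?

#1 (€13,983): deductible takes €1,578, €12,405 remains; 20% of €12,405 = €2,481. Cost to traveler: €4,059. OOP to date €4,059. Plan pays €13,983 − €4,059 = €9,924.
#2 (€3,482): deductible met; 20% of €3,482 = €696.40. Traveler pays €696.40; OOP now €4,755.40. Insurer: €3,482 − €696.40 = €2,785.60.
#3 (€8,060): deductible met; 20% of €8,060 = €1,612. Traveler pays €1,612; OOP now €6,367.40. Plan pays €8,060 − €1,612 = €6,448.

€6,448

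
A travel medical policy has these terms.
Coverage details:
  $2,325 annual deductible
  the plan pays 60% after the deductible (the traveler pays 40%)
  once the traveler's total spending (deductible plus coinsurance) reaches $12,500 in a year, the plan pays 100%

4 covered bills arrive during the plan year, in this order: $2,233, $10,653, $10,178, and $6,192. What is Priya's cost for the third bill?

#1 ($2,233): entire amount goes to the deductible. Traveler owes $2,233 (running OOP $2,233).
#2 ($10,653): $92 finishes the deductible; $10,561 goes to coinsurance; traveler's 40% is $4,224.40. Traveler owes $4,316.40 (running OOP $6,549.40).
#3 ($10,178): deductible met; 40% of $10,178 = $4,071.20. Cost to traveler: $4,071.20. OOP to date $10,620.60.

$4,071.20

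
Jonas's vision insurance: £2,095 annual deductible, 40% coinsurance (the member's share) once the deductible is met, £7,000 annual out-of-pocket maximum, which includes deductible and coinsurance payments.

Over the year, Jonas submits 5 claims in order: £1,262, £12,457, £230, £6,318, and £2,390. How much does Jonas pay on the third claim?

Claim 1 — £1,262: fully absorbed by the deductible. Member pays £1,262; OOP now £1,262.
Claim 2 — £12,457: deductible takes £833, £11,624 remains; member's 40% is £4,649.60. Member pays £5,482.60; OOP now £6,744.60.
Claim 3 — £230: deductible already satisfied, so member's share is 40% × £230 = £92. Member owes £92 (running OOP £6,836.60).

£92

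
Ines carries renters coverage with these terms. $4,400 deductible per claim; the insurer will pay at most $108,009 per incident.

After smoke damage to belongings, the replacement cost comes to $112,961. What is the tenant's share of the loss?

Subtract the deductible: $112,961 − $4,400 = $108,561.
$108,561 exceeds the $108,009 limit, so the insurer pays the limit: $108,009.
The tenant bears the rest of the original loss: $112,961 − $108,009 = $4,952.

$4,952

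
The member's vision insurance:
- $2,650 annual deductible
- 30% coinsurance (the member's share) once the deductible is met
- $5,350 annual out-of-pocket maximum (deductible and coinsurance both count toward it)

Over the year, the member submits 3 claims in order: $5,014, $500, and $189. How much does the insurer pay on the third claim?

Claim 1 — $5,014: deductible takes $2,650, $2,364 remains; coinsurance $2,364 × 30% = $709.20. Member pays $3,359.20; OOP now $3,359.20. Plan pays $5,014 − $3,359.20 = $1,654.80.
Claim 2 — $500: deductible already satisfied, so member's share is 30% × $500 = $150. Member pays $150; OOP now $3,509.20. Insurer: $500 − $150 = $350.
Claim 3 — $189: deductible already satisfied, so member's share is 30% × $189 = $56.70. Member owes $56.70 (running OOP $3,565.90). Insurer: $189 − $56.70 = $132.30.

$132.30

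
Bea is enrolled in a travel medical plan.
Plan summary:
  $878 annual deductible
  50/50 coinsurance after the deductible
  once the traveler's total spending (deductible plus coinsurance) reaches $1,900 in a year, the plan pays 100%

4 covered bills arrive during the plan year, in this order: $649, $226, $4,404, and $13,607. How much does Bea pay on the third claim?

$1,025

Claim 1 — $649: entire amount goes to the deductible. Cost to traveler: $649. OOP to date $649.
Claim 2 — $226: fully absorbed by the deductible. Cost to traveler: $226. OOP to date $875.
Claim 3 — $4,404: $3 finishes the deductible; $4,401 goes to coinsurance; coinsurance $4,401 × 50% = $2,200.50. Together that's $3 + $2,200.50 = $2,203.50. That would push OOP to $3,078.50, over the $1,900 cap, so traveler pays $1,900 − $875 = $1,025.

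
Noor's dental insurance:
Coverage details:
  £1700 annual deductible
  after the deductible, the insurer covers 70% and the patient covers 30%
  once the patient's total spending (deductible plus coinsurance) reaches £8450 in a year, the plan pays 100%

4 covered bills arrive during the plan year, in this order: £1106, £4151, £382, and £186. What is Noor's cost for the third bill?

£114.60

#1 (£1106): entire amount goes to the deductible. Cost to patient: £1106. OOP to date £1106.
#2 (£4151): £594 to deductible, leaving £3557; 30% of £3557 = £1067.10. Cost to patient: £1661.10. OOP to date £2767.10.
#3 (£382): 30% coinsurance on £382 = £114.60. Patient pays £114.60; OOP now £2881.70.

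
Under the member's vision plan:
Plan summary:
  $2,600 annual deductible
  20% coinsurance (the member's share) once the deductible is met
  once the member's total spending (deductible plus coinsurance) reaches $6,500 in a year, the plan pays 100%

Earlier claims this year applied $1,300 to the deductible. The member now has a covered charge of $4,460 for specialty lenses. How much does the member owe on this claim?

Remaining deductible: $2,600 − $1,300 = $1,300.
That leaves $4,460 − $1,300 = $3,160 for coinsurance.
Member's 20% share of $3,160 is $632.
Member responsibility before any cap: $1,300 + $632 = $1,932.
Cumulative spending $1,300 + $1,932 = $3,232 stays under the $6,500 maximum.

$1,932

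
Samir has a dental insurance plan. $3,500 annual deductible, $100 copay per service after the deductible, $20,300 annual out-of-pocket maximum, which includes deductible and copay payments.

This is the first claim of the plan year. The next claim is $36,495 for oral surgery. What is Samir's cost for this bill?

$3,600

Nothing has been paid toward the $3,500 deductible, so the first $3,500 of this charge is applied there.
The remaining $32,995 (= $36,495 − $3,500) moves to the copay.
Copay on this service: $100.
Patient responsibility before any cap: $3,500 + $100 = $3,600.
Cumulative spending $0 + $3,600 = $3,600 stays under the $20,300 maximum.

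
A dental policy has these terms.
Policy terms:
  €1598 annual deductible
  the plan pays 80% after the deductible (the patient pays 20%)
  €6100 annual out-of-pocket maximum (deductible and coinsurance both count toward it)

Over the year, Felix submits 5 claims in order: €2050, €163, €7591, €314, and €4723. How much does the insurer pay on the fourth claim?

€251.20

#1 (€2050): €1598 finishes the deductible; €452 goes to coinsurance; coinsurance €452 × 20% = €90.40. Patient pays €1688.40; OOP now €1688.40. Insurer: €2050 − €1688.40 = €361.60.
#2 (€163): 20% coinsurance on €163 = €32.60. Patient owes €32.60 (running OOP €1721). Plan pays €163 − €32.60 = €130.40.
#3 (€7591): deductible met; 20% of €7591 = €1518.20. Cost to patient: €1518.20. OOP to date €3239.20. Plan pays €7591 − €1518.20 = €6072.80.
#4 (€314): deductible already satisfied, so patient's share is 20% × €314 = €62.80. Patient pays €62.80; OOP now €3302. Insurer: €314 − €62.80 = €251.20.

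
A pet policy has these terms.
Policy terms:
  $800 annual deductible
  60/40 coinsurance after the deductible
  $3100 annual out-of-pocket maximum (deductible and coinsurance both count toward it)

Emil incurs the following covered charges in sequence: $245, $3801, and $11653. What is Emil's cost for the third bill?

#1 ($245): entire amount goes to the deductible. Owner pays $245; OOP now $245.
#2 ($3801): $555 to deductible, leaving $3246; coinsurance $3246 × 40% = $1298.40. Cost to owner: $1853.40. OOP to date $2098.40.
#3 ($11653): deductible met; 40% of $11653 = $4661.20. OOP would hit $6759.60 > $3100, so the cap limits the owner to $3100 − $2098.40 = $1001.60.

$1001.60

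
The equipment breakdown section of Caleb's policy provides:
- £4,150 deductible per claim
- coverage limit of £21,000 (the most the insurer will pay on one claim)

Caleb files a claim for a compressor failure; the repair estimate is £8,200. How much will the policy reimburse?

£4,050

After the deductible, £8,200 − £4,150 = £4,050 remains.
That's under the £21,000 cap, so the insurer reimburses the full £4,050.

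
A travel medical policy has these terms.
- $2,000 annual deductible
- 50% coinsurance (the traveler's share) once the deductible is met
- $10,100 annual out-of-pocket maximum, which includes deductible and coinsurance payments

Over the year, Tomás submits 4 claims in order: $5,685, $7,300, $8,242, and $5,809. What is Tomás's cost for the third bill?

Claim 1 — $5,685: deductible takes $2,000, $3,685 remains; traveler's 50% is $1,842.50. Traveler pays $3,842.50; OOP now $3,842.50.
Claim 2 — $7,300: 50% coinsurance on $7,300 = $3,650. Traveler owes $3,650 (running OOP $7,492.50).
Claim 3 — $8,242: deductible already satisfied, so traveler's share is 50% × $8,242 = $4,121. OOP would hit $11,613.50 > $10,100, so the cap limits the traveler to $10,100 − $7,492.50 = $2,607.50.

$2,607.50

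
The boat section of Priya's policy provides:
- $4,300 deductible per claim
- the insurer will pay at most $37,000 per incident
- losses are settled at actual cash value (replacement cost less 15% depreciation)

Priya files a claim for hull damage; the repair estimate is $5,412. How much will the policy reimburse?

$300.20

At 15% depreciation, ACV = $5,412 − $811.80 = $4,600.20.
Less the $4,300 deductible: $4,600.20 − $4,300 = $300.20.
$300.20 is within the $37,000 limit, so the insurer pays $300.20.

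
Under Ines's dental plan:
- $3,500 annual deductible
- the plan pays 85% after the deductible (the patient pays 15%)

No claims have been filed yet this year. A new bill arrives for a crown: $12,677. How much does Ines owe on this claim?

Nothing has been paid toward the $3,500 deductible, so the first $3,500 of this charge is applied there.
The remaining $9,177 (= $12,677 − $3,500) moves to coinsurance.
15% of $9,177 = $1,376.55 falls to the patient.
So the patient owes $3,500 + $1,376.55 = $4,876.55.

$4,876.55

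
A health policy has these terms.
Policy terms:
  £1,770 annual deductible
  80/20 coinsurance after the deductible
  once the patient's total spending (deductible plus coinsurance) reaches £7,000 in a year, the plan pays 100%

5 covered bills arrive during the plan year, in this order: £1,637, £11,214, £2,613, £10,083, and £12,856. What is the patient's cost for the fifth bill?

£474.60

Bill 1, £1,637: fully absorbed by the deductible. Cost to patient: £1,637. OOP to date £1,637.
Bill 2, £11,214: deductible takes £133, £11,081 remains; coinsurance £11,081 × 20% = £2,216.20. Patient pays £2,349.20; OOP now £3,986.20.
Bill 3, £2,613: deductible already satisfied, so patient's share is 20% × £2,613 = £522.60. Patient owes £522.60 (running OOP £4,508.80).
Bill 4, £10,083: deductible met; 20% of £10,083 = £2,016.60. Patient pays £2,016.60; OOP now £6,525.40.
Bill 5, £12,856: deductible met; 20% of £12,856 = £2,571.20. That would push OOP to £9,096.60, over the £7,000 cap, so patient pays £7,000 − £6,525.40 = £474.60.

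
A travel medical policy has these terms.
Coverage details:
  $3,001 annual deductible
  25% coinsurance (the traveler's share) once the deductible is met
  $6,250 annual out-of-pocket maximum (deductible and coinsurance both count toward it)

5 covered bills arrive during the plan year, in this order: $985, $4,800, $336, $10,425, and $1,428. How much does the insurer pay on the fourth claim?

Claim 1 ($985): all of it applies to the deductible. Traveler owes $985 (running OOP $985). Insurer: $985 − $985 = $0.
Claim 2 ($4,800): deductible takes $2,016, $2,784 remains; coinsurance $2,784 × 25% = $696. Cost to traveler: $2,712. OOP to date $3,697. Insurer: $4,800 − $2,712 = $2,088.
Claim 3 ($336): deductible already satisfied, so traveler's share is 25% × $336 = $84. Traveler pays $84; OOP now $3,781. Insurer: $336 − $84 = $252.
Claim 4 ($10,425): deductible met; 25% of $10,425 = $2,606.25. That would push OOP to $6,387.25, over the $6,250 cap, so traveler pays $6,250 − $3,781 = $2,469. Plan pays $10,425 − $2,469 = $7,956.

$7,956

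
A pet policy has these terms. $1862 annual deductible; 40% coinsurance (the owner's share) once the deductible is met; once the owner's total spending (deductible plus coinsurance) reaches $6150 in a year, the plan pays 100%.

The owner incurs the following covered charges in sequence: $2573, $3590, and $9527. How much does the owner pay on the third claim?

Claim 1 ($2573): $1862 to deductible, leaving $711; owner's 40% is $284.40. Owner owes $2146.40 (running OOP $2146.40).
Claim 2 ($3590): deductible already satisfied, so owner's share is 40% × $3590 = $1436. Owner owes $1436 (running OOP $3582.40).
Claim 3 ($9527): deductible already satisfied, so owner's share is 40% × $9527 = $3810.80. That would push OOP to $7393.20, over the $6150 cap, so owner pays $6150 − $3582.40 = $2567.60.

$2567.60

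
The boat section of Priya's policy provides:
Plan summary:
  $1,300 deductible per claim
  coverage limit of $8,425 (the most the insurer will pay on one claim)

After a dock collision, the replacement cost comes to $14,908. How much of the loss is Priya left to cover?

Less the $1,300 deductible: $14,908 − $1,300 = $13,608.
$13,608 exceeds the $8,425 limit, so the insurer pays the limit: $8,425.
Out of pocket: $14,908 − $8,425 = $6,483.

$6,483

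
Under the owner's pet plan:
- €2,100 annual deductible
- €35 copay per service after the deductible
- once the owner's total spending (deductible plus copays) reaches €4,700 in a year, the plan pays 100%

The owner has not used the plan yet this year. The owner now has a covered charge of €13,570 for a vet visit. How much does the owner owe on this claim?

€2,135

Deductible not yet touched, so the first €2,100 of the bill goes to the deductible.
That leaves €13,570 − €2,100 = €11,470 for the copay.
Copay on this service: €35.
So the owner owes €2,100 + €35 = €2,135 before any cap.
Year-to-date out-of-pocket becomes €0 + €2,135 = €2,135, still under the €4,700 maximum, so no cap applies.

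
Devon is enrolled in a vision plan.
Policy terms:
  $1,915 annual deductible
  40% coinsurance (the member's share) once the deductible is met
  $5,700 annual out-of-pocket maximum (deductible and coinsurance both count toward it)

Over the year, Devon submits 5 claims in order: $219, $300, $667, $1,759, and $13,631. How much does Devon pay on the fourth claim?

#1 ($219): all of it applies to the deductible. Member pays $219; OOP now $219.
#2 ($300): fully absorbed by the deductible. Member owes $300 (running OOP $519).
#3 ($667): fully absorbed by the deductible. Cost to member: $667. OOP to date $1,186.
#4 ($1,759): $729 finishes the deductible; $1,030 goes to coinsurance; 40% of $1,030 = $412. Member owes $1,141 (running OOP $2,327).

$1,141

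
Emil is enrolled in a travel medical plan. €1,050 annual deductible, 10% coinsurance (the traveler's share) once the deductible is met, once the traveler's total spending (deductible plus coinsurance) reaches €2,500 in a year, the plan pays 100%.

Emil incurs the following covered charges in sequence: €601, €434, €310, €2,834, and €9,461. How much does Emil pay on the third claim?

€44.50

Claim 1 — €601: all of it applies to the deductible. Traveler pays €601; OOP now €601.
Claim 2 — €434: all of it applies to the deductible. Traveler owes €434 (running OOP €1,035).
Claim 3 — €310: €15 to deductible, leaving €295; traveler's 10% is €29.50. Cost to traveler: €44.50. OOP to date €1,079.50.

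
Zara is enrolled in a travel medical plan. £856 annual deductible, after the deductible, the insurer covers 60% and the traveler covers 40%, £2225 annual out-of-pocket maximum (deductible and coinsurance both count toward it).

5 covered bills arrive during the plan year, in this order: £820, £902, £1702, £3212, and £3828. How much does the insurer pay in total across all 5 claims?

Bill 1, £820: all of it applies to the deductible. Traveler pays £820; OOP now £820. Plan pays £820 − £820 = £0.
Bill 2, £902: £36 finishes the deductible; £866 goes to coinsurance; coinsurance £866 × 40% = £346.40. Traveler pays £382.40; OOP now £1202.40. Insurer: £902 − £382.40 = £519.60.
Bill 3, £1702: 40% coinsurance on £1702 = £680.80. Cost to traveler: £680.80. OOP to date £1883.20. Insurer: £1702 − £680.80 = £1021.20.
Bill 4, £3212: deductible met; 40% of £3212 = £1284.80. OOP would hit £3168 > £2225, so the cap limits the traveler to £2225 − £1883.20 = £341.80. Insurer: £3212 − £341.80 = £2870.20.
Bill 5, £3828: deductible met; 40% of £3828 = £1531.20. OOP would hit £3756.20 > £2225, so the cap limits the traveler to £2225 − £2225 = £0. Insurer: £3828 − £0 = £3828.
Insurer total = bills − traveler's total = £10464 − £2225 = £8239.

£8239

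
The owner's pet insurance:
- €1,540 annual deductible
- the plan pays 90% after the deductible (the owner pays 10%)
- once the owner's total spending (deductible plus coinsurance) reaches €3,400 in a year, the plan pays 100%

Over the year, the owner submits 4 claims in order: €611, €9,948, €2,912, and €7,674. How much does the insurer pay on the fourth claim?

Claim 1 — €611: fully absorbed by the deductible. Owner owes €611 (running OOP €611). Insurer: €611 − €611 = €0.
Claim 2 — €9,948: €929 finishes the deductible; €9,019 goes to coinsurance; 10% of €9,019 = €901.90. Owner owes €1,830.90 (running OOP €2,441.90). Plan pays €9,948 − €1,830.90 = €8,117.10.
Claim 3 — €2,912: deductible already satisfied, so owner's share is 10% × €2,912 = €291.20. Cost to owner: €291.20. OOP to date €2,733.10. Plan pays €2,912 − €291.20 = €2,620.80.
Claim 4 — €7,674: 10% coinsurance on €7,674 = €767.40. Adding that to €2,733.10 gives €3,500.50, past the €3,400 cap; owner pays only €3,400 − €2,733.10 = €666.90. Insurer: €7,674 − €666.90 = €7,007.10.

€7,007.10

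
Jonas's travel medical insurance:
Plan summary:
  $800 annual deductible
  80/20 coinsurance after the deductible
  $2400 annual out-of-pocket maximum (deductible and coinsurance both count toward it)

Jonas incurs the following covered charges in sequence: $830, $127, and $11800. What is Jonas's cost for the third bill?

$1568.60

Claim 1 ($830): $800 to deductible, leaving $30; traveler's 20% is $6. Traveler owes $806 (running OOP $806).
Claim 2 ($127): deductible met; 20% of $127 = $25.40. Traveler owes $25.40 (running OOP $831.40).
Claim 3 ($11800): 20% coinsurance on $11800 = $2360. That would push OOP to $3191.40, over the $2400 cap, so traveler pays $2400 − $831.40 = $1568.60.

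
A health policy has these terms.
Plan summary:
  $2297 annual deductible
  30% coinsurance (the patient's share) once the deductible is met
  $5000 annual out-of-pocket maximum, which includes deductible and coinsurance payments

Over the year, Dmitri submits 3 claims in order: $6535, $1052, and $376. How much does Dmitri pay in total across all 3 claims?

$3996.80

#1 ($6535): $2297 finishes the deductible; $4238 goes to coinsurance; coinsurance $4238 × 30% = $1271.40. Cost to patient: $3568.40. OOP to date $3568.40.
#2 ($1052): deductible already satisfied, so patient's share is 30% × $1052 = $315.60. Patient pays $315.60; OOP now $3884.
#3 ($376): deductible met; 30% of $376 = $112.80. Patient owes $112.80 (running OOP $3996.80).
Summing the patient's payments: $3568.40 + $315.60 + $112.80 = $3996.80.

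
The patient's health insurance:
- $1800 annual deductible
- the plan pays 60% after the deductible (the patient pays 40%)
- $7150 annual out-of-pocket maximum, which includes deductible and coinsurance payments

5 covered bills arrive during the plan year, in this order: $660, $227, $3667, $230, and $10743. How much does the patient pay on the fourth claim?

Claim 1 — $660: all of it applies to the deductible. Patient pays $660; OOP now $660.
Claim 2 — $227: entire amount goes to the deductible. Patient owes $227 (running OOP $887).
Claim 3 — $3667: $913 finishes the deductible; $2754 goes to coinsurance; 40% of $2754 = $1101.60. Patient owes $2014.60 (running OOP $2901.60).
Claim 4 — $230: 40% coinsurance on $230 = $92. Patient owes $92 (running OOP $2993.60).

$92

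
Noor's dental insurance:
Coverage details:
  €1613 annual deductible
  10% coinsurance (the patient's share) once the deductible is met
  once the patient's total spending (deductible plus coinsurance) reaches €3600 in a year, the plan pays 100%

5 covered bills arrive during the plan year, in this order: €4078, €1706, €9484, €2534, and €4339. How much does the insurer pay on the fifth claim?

Bill 1, €4078: €1613 to deductible, leaving €2465; patient's 10% is €246.50. Patient pays €1859.50; OOP now €1859.50. Plan pays €4078 − €1859.50 = €2218.50.
Bill 2, €1706: deductible already satisfied, so patient's share is 10% × €1706 = €170.60. Patient owes €170.60 (running OOP €2030.10). Plan pays €1706 − €170.60 = €1535.40.
Bill 3, €9484: 10% coinsurance on €9484 = €948.40. Patient owes €948.40 (running OOP €2978.50). Plan pays €9484 − €948.40 = €8535.60.
Bill 4, €2534: deductible met; 10% of €2534 = €253.40. Patient pays €253.40; OOP now €3231.90. Insurer: €2534 − €253.40 = €2280.60.
Bill 5, €4339: deductible met; 10% of €4339 = €433.90. That would push OOP to €3665.80, over the €3600 cap, so patient pays €3600 − €3231.90 = €368.10. Insurer: €4339 − €368.10 = €3970.90.

€3970.90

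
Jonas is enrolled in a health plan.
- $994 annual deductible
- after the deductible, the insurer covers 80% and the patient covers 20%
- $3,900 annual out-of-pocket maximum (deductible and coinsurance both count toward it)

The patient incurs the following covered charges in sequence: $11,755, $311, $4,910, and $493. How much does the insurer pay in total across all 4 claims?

$13,569

Claim 1 — $11,755: deductible takes $994, $10,761 remains; coinsurance $10,761 × 20% = $2,152.20. Patient pays $3,146.20; OOP now $3,146.20. Insurer: $11,755 − $3,146.20 = $8,608.80.
Claim 2 — $311: deductible already satisfied, so patient's share is 20% × $311 = $62.20. Cost to patient: $62.20. OOP to date $3,208.40. Insurer: $311 − $62.20 = $248.80.
Claim 3 — $4,910: 20% coinsurance on $4,910 = $982. That would push OOP to $4,190.40, over the $3,900 cap, so patient pays $3,900 − $3,208.40 = $691.60. Plan pays $4,910 − $691.60 = $4,218.40.
Claim 4 — $493: 20% coinsurance on $493 = $98.60. OOP would hit $3,998.60 > $3,900, so the cap limits the patient to $3,900 − $3,900 = $0. Plan pays $493 − $0 = $493.
Insurer total: $8,608.80 + $248.80 + $4,218.40 + $493 = $13,569.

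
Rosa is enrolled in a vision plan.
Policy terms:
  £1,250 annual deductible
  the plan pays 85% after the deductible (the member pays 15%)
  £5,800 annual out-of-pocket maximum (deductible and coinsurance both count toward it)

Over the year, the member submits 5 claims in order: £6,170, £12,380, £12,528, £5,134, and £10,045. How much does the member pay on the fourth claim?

£75.80

Claim 1 (£6,170): £1,250 finishes the deductible; £4,920 goes to coinsurance; member's 15% is £738. Member pays £1,988; OOP now £1,988.
Claim 2 (£12,380): deductible met; 15% of £12,380 = £1,857. Member pays £1,857; OOP now £3,845.
Claim 3 (£12,528): 15% coinsurance on £12,528 = £1,879.20. Member owes £1,879.20 (running OOP £5,724.20).
Claim 4 (£5,134): 15% coinsurance on £5,134 = £770.10. OOP would hit £6,494.30 > £5,800, so the cap limits the member to £5,800 − £5,724.20 = £75.80.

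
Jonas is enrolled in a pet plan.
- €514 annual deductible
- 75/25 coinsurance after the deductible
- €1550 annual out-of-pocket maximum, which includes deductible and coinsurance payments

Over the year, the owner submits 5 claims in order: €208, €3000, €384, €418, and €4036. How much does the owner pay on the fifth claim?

€162

Claim 1 — €208: entire amount goes to the deductible. Owner pays €208; OOP now €208.
Claim 2 — €3000: €306 finishes the deductible; €2694 goes to coinsurance; owner's 25% is €673.50. Owner owes €979.50 (running OOP €1187.50).
Claim 3 — €384: deductible met; 25% of €384 = €96. Owner owes €96 (running OOP €1283.50).
Claim 4 — €418: deductible already satisfied, so owner's share is 25% × €418 = €104.50. Cost to owner: €104.50. OOP to date €1388.
Claim 5 — €4036: deductible already satisfied, so owner's share is 25% × €4036 = €1009. That would push OOP to €2397, over the €1550 cap, so owner pays €1550 − €1388 = €162.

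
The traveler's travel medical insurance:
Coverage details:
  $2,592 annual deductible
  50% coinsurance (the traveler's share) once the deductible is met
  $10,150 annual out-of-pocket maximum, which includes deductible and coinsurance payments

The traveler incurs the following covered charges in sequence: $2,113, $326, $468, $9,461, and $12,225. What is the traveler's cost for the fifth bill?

#1 ($2,113): fully absorbed by the deductible. Traveler owes $2,113 (running OOP $2,113).
#2 ($326): entire amount goes to the deductible. Traveler pays $326; OOP now $2,439.
#3 ($468): $153 finishes the deductible; $315 goes to coinsurance; 50% of $315 = $157.50. Traveler owes $310.50 (running OOP $2,749.50).
#4 ($9,461): 50% coinsurance on $9,461 = $4,730.50. Traveler owes $4,730.50 (running OOP $7,480).
#5 ($12,225): deductible met; 50% of $12,225 = $6,112.50. That would push OOP to $13,592.50, over the $10,150 cap, so traveler pays $10,150 − $7,480 = $2,670.

$2,670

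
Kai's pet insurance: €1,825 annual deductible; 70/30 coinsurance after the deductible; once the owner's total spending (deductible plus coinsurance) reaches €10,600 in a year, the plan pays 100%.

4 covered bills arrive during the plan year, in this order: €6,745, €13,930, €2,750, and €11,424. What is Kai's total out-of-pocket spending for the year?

#1 (€6,745): €1,825 finishes the deductible; €4,920 goes to coinsurance; coinsurance €4,920 × 30% = €1,476. Owner owes €3,301 (running OOP €3,301).
#2 (€13,930): deductible already satisfied, so owner's share is 30% × €13,930 = €4,179. Owner owes €4,179 (running OOP €7,480).
#3 (€2,750): deductible already satisfied, so owner's share is 30% × €2,750 = €825. Cost to owner: €825. OOP to date €8,305.
#4 (€11,424): deductible met; 30% of €11,424 = €3,427.20. That would push OOP to €11,732.20, over the €10,600 cap, so owner pays €10,600 − €8,305 = €2,295.
Summing the owner's payments: €3,301 + €4,179 + €825 + €2,295 = €10,600.

€10,600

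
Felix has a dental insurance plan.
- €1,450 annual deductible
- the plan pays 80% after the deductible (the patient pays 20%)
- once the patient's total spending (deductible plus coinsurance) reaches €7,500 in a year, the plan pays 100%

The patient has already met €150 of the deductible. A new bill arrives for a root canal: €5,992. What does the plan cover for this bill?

€150 of the €1,450 deductible is already met, leaving €1,300.
After the €1,300 deductible portion, €5,992 − €1,300 = €4,692 is subject to coinsurance.
Coinsurance: €4,692 × 20% = €938.40.
Patient responsibility before any cap: €1,300 + €938.40 = €2,238.40.
Total out-of-pocket so far would be €150 + €2,238.40 = €2,388.40, below the €7,500 cap — no reduction.
Insurer pays the balance: €5,992 − €2,238.40 = €3,753.60.

€3,753.60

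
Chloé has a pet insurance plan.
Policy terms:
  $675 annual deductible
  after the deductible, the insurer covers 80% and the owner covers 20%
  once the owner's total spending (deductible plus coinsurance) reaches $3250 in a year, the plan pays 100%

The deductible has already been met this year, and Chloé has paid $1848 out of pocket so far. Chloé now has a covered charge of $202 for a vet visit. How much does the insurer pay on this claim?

$161.60

The deductible is already satisfied, so the full bill goes to coinsurance.
Owner's 20% share of $202 is $40.40.
Cumulative spending $1848 + $40.40 = $1888.40 stays under the $3250 maximum.
The insurer covers the remainder: $202 − $40.40 = $161.60.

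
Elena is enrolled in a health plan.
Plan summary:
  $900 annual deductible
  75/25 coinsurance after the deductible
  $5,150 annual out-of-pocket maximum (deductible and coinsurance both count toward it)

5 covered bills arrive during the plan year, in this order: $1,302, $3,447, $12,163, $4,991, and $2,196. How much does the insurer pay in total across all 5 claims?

$18,949

Bill 1, $1,302: deductible takes $900, $402 remains; patient's 25% is $100.50. Cost to patient: $1,000.50. OOP to date $1,000.50. Insurer: $1,302 − $1,000.50 = $301.50.
Bill 2, $3,447: deductible already satisfied, so patient's share is 25% × $3,447 = $861.75. Patient pays $861.75; OOP now $1,862.25. Insurer: $3,447 − $861.75 = $2,585.25.
Bill 3, $12,163: 25% coinsurance on $12,163 = $3,040.75. Patient owes $3,040.75 (running OOP $4,903). Plan pays $12,163 − $3,040.75 = $9,122.25.
Bill 4, $4,991: deductible met; 25% of $4,991 = $1,247.75. That would push OOP to $6,150.75, over the $5,150 cap, so patient pays $5,150 − $4,903 = $247. Plan pays $4,991 − $247 = $4,744.
Bill 5, $2,196: deductible already satisfied, so patient's share is 25% × $2,196 = $549. That would push OOP to $5,699, over the $5,150 cap, so patient pays $5,150 − $5,150 = $0. Plan pays $2,196 − $0 = $2,196.
Insurer total = bills − patient's total = $24,099 − $5,150 = $18,949.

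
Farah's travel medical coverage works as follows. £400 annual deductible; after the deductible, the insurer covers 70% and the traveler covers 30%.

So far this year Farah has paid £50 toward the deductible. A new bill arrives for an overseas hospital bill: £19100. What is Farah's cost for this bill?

Remaining deductible: £400 − £50 = £350.
The remaining £18750 (= £19100 − £350) moves to coinsurance.
Traveler's 30% share of £18750 is £5625.
Traveler responsibility: £350 + £5625 = £5975.

£5975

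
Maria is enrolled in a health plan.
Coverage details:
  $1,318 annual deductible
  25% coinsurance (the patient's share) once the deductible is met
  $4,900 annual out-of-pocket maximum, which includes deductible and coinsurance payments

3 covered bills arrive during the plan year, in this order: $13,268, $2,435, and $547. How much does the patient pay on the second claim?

Claim 1 ($13,268): deductible takes $1,318, $11,950 remains; patient's 25% is $2,987.50. Cost to patient: $4,305.50. OOP to date $4,305.50.
Claim 2 ($2,435): deductible met; 25% of $2,435 = $608.75. Adding that to $4,305.50 gives $4,914.25, past the $4,900 cap; patient pays only $4,900 − $4,305.50 = $594.50.

$594.50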